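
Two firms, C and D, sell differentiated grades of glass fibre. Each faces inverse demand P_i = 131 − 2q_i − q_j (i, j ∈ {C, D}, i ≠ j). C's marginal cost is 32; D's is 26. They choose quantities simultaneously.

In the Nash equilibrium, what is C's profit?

Firm C's profit: π = q_C(131 − 2q_C − q_D) − 32q_C.
∂π/∂q_C = 99 − 4q_C − q_D = 0 ⇒ q_C = 24.75 − 0.25q_D.
Similarly q_D = 26.25 − 0.25q_C.
Substituting the second reaction function into the first: q_C = 24.75 − 0.25(26.25 − 0.25q_C), which gives 0.9375q_C = 18.1875 ⇒ q_C = 19.4.
Then q_D = 26.25 − 0.25·19.4 = 21.4.
P_C = 131 − 2·19.4 − 21.4 = 70.8.
Profit = (70.8 − 32)·19.4 = 752.72.

752.72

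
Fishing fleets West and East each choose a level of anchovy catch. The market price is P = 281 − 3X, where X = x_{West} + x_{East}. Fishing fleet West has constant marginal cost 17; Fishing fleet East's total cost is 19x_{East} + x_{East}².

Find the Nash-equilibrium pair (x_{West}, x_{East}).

Fishing fleet West's profit: π = x_{West}(281 − 3(x_{West} + x_{East})) − 17x_{West}.
∂π/∂x_{West} = 264 − 6x_{West} − 3x_{East} = 0, so x_{West} = 44 − 0.5x_{East}.
For East: ∂π/∂x_{East} = 262 − 8x_{East} − 3x_{West} = 0 ⇒ x_{East} = 32.75 − 0.375x_{West}.
Plugging x_{East} into West's best response: x_{West} = 44 − 0.5(32.75 − 0.375x_{West}) ⇒ 0.8125x_{West} = 27.625, so x_{West} = 34.
Then x_{East} = 32.75 − 0.375·34 = 20.

34, 20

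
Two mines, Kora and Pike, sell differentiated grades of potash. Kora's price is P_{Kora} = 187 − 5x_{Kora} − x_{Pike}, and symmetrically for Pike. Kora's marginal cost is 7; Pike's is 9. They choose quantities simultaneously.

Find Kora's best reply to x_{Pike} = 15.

Mine Kora's profit: π = x_{Kora}(187 − 5x_{Kora} − x_{Pike}) − 7x_{Kora}.
∂π/∂x_{Kora} = 180 − 10x_{Kora} − x_{Pike} = 0 ⇒ x_{Kora} = 18 − 0.1x_{Pike}.
At x_{Pike} = 15: x_{Kora} = 18 − 0.1·15 = 16.5.

16.5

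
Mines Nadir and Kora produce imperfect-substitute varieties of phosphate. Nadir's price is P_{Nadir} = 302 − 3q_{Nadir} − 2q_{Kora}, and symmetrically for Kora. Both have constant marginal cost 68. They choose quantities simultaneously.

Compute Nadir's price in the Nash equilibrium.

Mine Nadir's profit: π = q_{Nadir}(302 − 3q_{Nadir} − 2q_{Kora}) − 68q_{Nadir}.
∂π/∂q_{Nadir} = 234 − 6q_{Nadir} − 2q_{Kora} = 0 ⇒ q_{Nadir} = 39 − (1/3)q_{Kora}.
By symmetry q_{Kora} = q_{Nadir}; substituting into the reaction function, (4/3)q_{Nadir} = 39 and q_{Nadir} = 29.25.
P_{Nadir} = 302 − 3·29.25 − 2·29.25 = 155.75.

155.75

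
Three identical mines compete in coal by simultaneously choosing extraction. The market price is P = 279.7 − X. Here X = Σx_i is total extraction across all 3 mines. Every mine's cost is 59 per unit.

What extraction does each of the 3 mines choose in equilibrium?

55.175

A representative mine's profit is π_i = x_i(279.7 − X) − 59x_i, with X = x_i + Σ_{j≠i} x_j.
First-order condition: 220.7 − 2x_i − Σ_{j≠i} x_j = 0.
With identical mines, set every x_j = x: then 220.7 − 2x − 2x = 0, i.e. x = 220.7/4 = 55.175.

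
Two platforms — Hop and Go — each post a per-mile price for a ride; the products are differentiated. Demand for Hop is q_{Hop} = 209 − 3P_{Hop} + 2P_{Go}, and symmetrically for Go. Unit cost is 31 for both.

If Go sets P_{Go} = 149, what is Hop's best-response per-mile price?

Hop's profit: π = (P_{Hop} − 31)(209 − 3P_{Hop} + 2P_{Go}).
∂π/∂P_{Hop} = 302 − 6P_{Hop} + 2P_{Go} = 0 ⇒ P_{Hop} = 151/3 + (1/3)P_{Go}.
At P_{Go} = 149: P_{Hop} = 151/3 + (1/3)·149 = 100.

100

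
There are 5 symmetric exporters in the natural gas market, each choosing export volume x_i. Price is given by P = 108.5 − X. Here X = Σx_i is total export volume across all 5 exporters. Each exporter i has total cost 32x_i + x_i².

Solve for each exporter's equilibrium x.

A representative exporter's profit is π_i = x_i(108.5 − X) − 32x_i − x_i², with X = x_i + Σ_{j≠i} x_j.
First-order condition: 76.5 − 4x_i − Σ_{j≠i} x_j = 0.
With identical exporters, set every x_j = x: then 76.5 − 4x − 4x = 0, i.e. x = 76.5/8 = 9.5625.

9.5625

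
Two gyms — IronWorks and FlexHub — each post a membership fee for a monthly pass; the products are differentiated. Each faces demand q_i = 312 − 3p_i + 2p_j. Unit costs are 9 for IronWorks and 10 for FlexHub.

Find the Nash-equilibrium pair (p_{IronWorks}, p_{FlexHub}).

IronWorks's profit: π = (p_{IronWorks} − 9)(312 − 3p_{IronWorks} + 2p_{FlexHub}).
∂π/∂p_{IronWorks} = 339 − 6p_{IronWorks} + 2p_{FlexHub} = 0 ⇒ p_{IronWorks} = 56.5 + (1/3)p_{FlexHub}.
Similarly p_{FlexHub} = 57 + (1/3)p_{IronWorks}.
Substituting the second reaction function into the first: p_{IronWorks} = 56.5 + (1/3)(57 + (1/3)p_{IronWorks}), which gives (8/9)p_{IronWorks} = 75.5 ⇒ p_{IronWorks} = 84.9375.
Then p_{FlexHub} = 57 + (1/3)·84.9375 = 85.3125.

84.9375, 85.3125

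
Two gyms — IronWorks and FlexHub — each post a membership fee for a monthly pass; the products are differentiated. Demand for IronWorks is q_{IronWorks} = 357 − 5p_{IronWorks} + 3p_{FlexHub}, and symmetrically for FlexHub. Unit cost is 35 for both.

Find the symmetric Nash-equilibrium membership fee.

76

IronWorks's profit: π = (p_{IronWorks} − 35)(357 − 5p_{IronWorks} + 3p_{FlexHub}).
∂π/∂p_{IronWorks} = 532 − 10p_{IronWorks} + 3p_{FlexHub} = 0 ⇒ p_{IronWorks} = 53.2 + 0.3p_{FlexHub}.
Setting p_{IronWorks} = p_{FlexHub} in the reaction function: p_{IronWorks} = 53.2 + 0.3p_{IronWorks}, so p_{IronWorks} = 53.2 / 0.7 = 76.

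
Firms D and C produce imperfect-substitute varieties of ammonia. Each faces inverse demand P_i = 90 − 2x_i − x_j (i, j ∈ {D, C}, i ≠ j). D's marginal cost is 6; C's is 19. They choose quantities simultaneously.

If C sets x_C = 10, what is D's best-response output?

18.5

Firm D's profit: π = x_D(90 − 2x_D − x_C) − 6x_D.
∂π/∂x_D = 84 − 4x_D − x_C = 0 ⇒ x_D = 21 − 0.25x_C.
At x_C = 10: x_D = 21 − 0.25·10 = 18.5.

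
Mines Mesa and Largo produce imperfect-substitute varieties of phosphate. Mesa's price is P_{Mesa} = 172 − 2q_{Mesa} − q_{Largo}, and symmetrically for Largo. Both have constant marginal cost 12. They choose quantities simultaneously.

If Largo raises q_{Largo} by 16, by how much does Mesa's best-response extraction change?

-4

Mine Mesa's profit: π = q_{Mesa}(172 − 2q_{Mesa} − q_{Largo}) − 12q_{Mesa}.
∂π/∂q_{Mesa} = 160 − 4q_{Mesa} − q_{Largo} = 0 ⇒ q_{Mesa} = 40 − 0.25q_{Largo}.
The reaction-function slope is −0.25, so a 16-unit rise in q_{Largo} moves q_{Mesa} by −0.25 × 16 = −4. Mesa's best response falls — the actions are strategic substitutes.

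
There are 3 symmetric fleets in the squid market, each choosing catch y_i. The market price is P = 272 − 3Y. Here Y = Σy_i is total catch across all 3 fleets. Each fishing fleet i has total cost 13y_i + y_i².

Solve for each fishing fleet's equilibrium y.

18.5

A representative fishing fleet's profit is π_i = y_i(272 − 3Y) − 13y_i − y_i², with Y = y_i + Σ_{j≠i} y_j.
First-order condition: 259 − 8y_i − 3Σ_{j≠i} y_j = 0.
Imposing symmetry (y_j = y for all j) turns Σ_{j≠i} y_j into 2y, so 259 = 14y and y = 18.5.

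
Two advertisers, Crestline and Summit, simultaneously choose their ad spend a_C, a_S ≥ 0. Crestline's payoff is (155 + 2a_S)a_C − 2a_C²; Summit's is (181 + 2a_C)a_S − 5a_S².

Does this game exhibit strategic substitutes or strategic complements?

strategic complements

Expanding Crestline's payoff: 155a_C + 2a_Sa_C − 2a_C².
∂π/∂a_C = 155 + 2a_S − 4a_C = 0, so a_C = 38.75 + 0.5a_S.
The best-response slope da_C/da_S = 0.5 > 0: the reaction function is upward-sloping, so the choices are strategic complements.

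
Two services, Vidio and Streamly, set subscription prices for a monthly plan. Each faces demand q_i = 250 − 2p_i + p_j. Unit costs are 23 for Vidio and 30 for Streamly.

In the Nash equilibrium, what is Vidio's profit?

11735.12

Vidio's profit: π = (p_{Vidio} − 23)(250 − 2p_{Vidio} + p_{Streamly}).
∂π/∂p_{Vidio} = 296 − 4p_{Vidio} + p_{Streamly} = 0 ⇒ p_{Vidio} = 74 + 0.25p_{Streamly}.
Similarly p_{Streamly} = 77.5 + 0.25p_{Vidio}.
Substituting the second reaction function into the first: p_{Vidio} = 74 + 0.25(77.5 + 0.25p_{Vidio}), which gives 0.9375p_{Vidio} = 93.375 ⇒ p_{Vidio} = 99.6.
Then p_{Streamly} = 77.5 + 0.25·99.6 = 102.4.
q_{Vidio} = 250 − 2·99.6 + 102.4 = 153.2.
Profit = (99.6 − 23)·153.2 = 11735.12.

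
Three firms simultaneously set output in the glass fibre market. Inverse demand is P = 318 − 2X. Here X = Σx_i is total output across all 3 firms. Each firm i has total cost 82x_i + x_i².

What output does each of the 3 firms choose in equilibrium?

23.6

A representative firm's profit is π_i = x_i(318 − 2X) − 82x_i − x_i², with X = x_i + Σ_{j≠i} x_j.
First-order condition: 236 − 6x_i − 2Σ_{j≠i} x_j = 0.
Imposing symmetry (x_j = x for all j) turns Σ_{j≠i} x_j into 2x, so 236 = 10x and x = 23.6.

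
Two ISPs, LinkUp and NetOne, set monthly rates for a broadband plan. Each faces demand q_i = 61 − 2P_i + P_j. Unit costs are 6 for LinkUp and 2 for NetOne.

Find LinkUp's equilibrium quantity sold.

LinkUp's profit: π = (P_{LinkUp} − 6)(61 − 2P_{LinkUp} + P_{NetOne}).
∂π/∂P_{LinkUp} = 73 − 4P_{LinkUp} + P_{NetOne} = 0 ⇒ P_{LinkUp} = 18.25 + 0.25P_{NetOne}.
Similarly P_{NetOne} = 16.25 + 0.25P_{LinkUp}.
Plugging P_{NetOne} into LinkUp's best response: P_{LinkUp} = 18.25 + 0.25(16.25 + 0.25P_{LinkUp}) ⇒ 0.9375P_{LinkUp} = 22.3125, so P_{LinkUp} = 23.8.
Then P_{NetOne} = 16.25 + 0.25·23.8 = 22.2.
q_{LinkUp} = 61 − 2·23.8 + 22.2 = 35.6.

35.6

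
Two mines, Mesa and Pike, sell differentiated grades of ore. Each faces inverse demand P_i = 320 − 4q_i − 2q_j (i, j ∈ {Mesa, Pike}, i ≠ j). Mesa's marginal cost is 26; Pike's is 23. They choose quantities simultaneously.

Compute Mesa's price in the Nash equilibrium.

Mine Mesa's profit: π = q_{Mesa}(320 − 4q_{Mesa} − 2q_{Pike}) − 26q_{Mesa}.
∂π/∂q_{Mesa} = 294 − 8q_{Mesa} − 2q_{Pike} = 0 ⇒ q_{Mesa} = 36.75 − 0.25q_{Pike}.
Similarly q_{Pike} = 37.125 − 0.25q_{Mesa}.
Plugging q_{Pike} into Mesa's best response: q_{Mesa} = 36.75 − 0.25(37.125 − 0.25q_{Mesa}) ⇒ 0.9375q_{Mesa} = 879/32, so q_{Mesa} = 29.3.
Then q_{Pike} = 37.125 − 0.25·29.3 = 29.8.
P_{Mesa} = 320 − 4·29.3 − 2·29.8 = 143.2.

143.2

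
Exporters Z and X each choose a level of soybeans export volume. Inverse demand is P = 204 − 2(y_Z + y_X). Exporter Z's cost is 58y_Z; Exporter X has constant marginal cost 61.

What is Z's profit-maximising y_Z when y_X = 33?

Exporter Z's profit: π = y_Z(204 − 2(y_Z + y_X)) − 58y_Z.
∂π/∂y_Z = 146 − 4y_Z − 2y_X = 0, so y_Z = 36.5 − 0.5y_X.
At y_X = 33: y_Z = 36.5 − 0.5·33 = 20.

20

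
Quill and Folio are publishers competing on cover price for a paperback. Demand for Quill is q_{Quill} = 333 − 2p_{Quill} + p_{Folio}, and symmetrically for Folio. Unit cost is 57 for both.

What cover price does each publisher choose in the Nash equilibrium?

Quill's profit: π = (p_{Quill} − 57)(333 − 2p_{Quill} + p_{Folio}).
∂π/∂p_{Quill} = 447 − 4p_{Quill} + p_{Folio} = 0 ⇒ p_{Quill} = 111.75 + 0.25p_{Folio}.
Setting p_{Quill} = p_{Folio} in the reaction function: p_{Quill} = 111.75 + 0.25p_{Quill}, so p_{Quill} = 111.75 / 0.75 = 149.

149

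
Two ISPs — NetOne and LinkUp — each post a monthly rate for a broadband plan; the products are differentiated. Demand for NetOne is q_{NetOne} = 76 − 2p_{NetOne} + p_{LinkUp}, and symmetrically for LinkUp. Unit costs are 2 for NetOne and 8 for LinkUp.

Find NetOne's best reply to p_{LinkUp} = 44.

31

NetOne's profit: π = (p_{NetOne} − 2)(76 − 2p_{NetOne} + p_{LinkUp}).
∂π/∂p_{NetOne} = 80 − 4p_{NetOne} + p_{LinkUp} = 0 ⇒ p_{NetOne} = 20 + 0.25p_{LinkUp}.
At p_{LinkUp} = 44: p_{NetOne} = 20 + 0.25·44 = 31.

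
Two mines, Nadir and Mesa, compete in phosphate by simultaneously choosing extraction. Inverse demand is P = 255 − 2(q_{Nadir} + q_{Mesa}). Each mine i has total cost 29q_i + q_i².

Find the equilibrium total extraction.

Mine Nadir's profit: π = q_{Nadir}(255 − 2(q_{Nadir} + q_{Mesa})) − 29q_{Nadir} − q_{Nadir}².
∂π/∂q_{Nadir} = 226 − 6q_{Nadir} − 2q_{Mesa} = 0, so q_{Nadir} = 113/3 − (1/3)q_{Mesa}.
By symmetry q_{Mesa} = q_{Nadir}; substituting into the reaction function, (4/3)q_{Nadir} = 113/3 and q_{Nadir} = 28.25.
Total extraction: 28.25 + 28.25 = 56.5.

56.5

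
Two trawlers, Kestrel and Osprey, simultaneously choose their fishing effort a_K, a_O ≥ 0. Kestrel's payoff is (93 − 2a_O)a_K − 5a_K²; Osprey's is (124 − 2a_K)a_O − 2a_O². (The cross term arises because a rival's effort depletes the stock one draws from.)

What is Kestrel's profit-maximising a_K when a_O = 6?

Expanding Kestrel's payoff: 93a_K − 2a_Oa_K − 5a_K².
∂π/∂a_K = 93 − 2a_O − 10a_K = 0, so a_K = 9.3 − 0.2a_O.
At a_O = 6: a_K = 9.3 − 0.2·6 = 8.1.

8.1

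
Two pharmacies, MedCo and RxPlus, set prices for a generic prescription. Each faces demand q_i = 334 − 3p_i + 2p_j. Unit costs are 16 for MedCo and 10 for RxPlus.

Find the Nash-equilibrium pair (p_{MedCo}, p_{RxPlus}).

MedCo's profit: π = (p_{MedCo} − 16)(334 − 3p_{MedCo} + 2p_{RxPlus}).
∂π/∂p_{MedCo} = 382 − 6p_{MedCo} + 2p_{RxPlus} = 0 ⇒ p_{MedCo} = 191/3 + (1/3)p_{RxPlus}.
Similarly p_{RxPlus} = 182/3 + (1/3)p_{MedCo}.
Substituting the second reaction function into the first: p_{MedCo} = 191/3 + (1/3)(182/3 + (1/3)p_{MedCo}), which gives (8/9)p_{MedCo} = 755/9 ⇒ p_{MedCo} = 94.375.
Then p_{RxPlus} = 182/3 + (1/3)·94.375 = 92.125.

94.375, 92.125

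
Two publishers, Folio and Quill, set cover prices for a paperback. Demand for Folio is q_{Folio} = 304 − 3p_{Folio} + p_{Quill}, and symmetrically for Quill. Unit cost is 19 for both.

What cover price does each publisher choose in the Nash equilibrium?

Folio's profit: π = (p_{Folio} − 19)(304 − 3p_{Folio} + p_{Quill}).
∂π/∂p_{Folio} = 361 − 6p_{Folio} + p_{Quill} = 0 ⇒ p_{Folio} = 361/6 + (1/6)p_{Quill}.
Setting p_{Folio} = p_{Quill} in the reaction function: p_{Folio} = 361/6 + (1/6)p_{Folio}, so p_{Folio} = (361/6) / (5/6) = 72.2.

72.2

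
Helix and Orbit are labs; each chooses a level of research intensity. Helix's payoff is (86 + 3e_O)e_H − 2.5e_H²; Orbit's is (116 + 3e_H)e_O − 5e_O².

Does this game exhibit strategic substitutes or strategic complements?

strategic complements

Expanding Helix's payoff: 86e_H + 3e_Oe_H − 2.5e_H².
∂π/∂e_H = 86 + 3e_O − 5e_H = 0, so e_H = 17.2 + 0.6e_O.
The best-response slope de_H/de_O = 0.6 > 0: the reaction function is upward-sloping, so the choices are strategic complements.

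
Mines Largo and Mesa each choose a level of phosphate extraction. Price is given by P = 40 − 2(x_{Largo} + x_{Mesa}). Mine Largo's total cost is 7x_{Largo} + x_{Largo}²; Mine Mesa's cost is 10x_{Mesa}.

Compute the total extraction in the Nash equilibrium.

9.3

Mine Largo's profit: π = x_{Largo}(40 − 2(x_{Largo} + x_{Mesa})) − 7x_{Largo} − x_{Largo}².
∂π/∂x_{Largo} = 33 − 6x_{Largo} − 2x_{Mesa} = 0, so x_{Largo} = 5.5 − (1/3)x_{Mesa}.
For Mesa: ∂π/∂x_{Mesa} = 30 − 4x_{Mesa} − 2x_{Largo} = 0 ⇒ x_{Mesa} = 7.5 − 0.5x_{Largo}.
Substituting the second reaction function into the first: x_{Largo} = 5.5 − (1/3)(7.5 − 0.5x_{Largo}), which gives (5/6)x_{Largo} = 3 ⇒ x_{Largo} = 3.6.
Then x_{Mesa} = 7.5 − 0.5·3.6 = 5.7.
Total extraction: 3.6 + 5.7 = 9.3.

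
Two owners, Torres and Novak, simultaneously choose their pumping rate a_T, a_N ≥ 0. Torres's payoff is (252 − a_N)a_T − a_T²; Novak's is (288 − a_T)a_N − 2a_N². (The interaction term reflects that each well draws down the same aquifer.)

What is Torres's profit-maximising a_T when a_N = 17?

Expanding Torres's payoff: 252a_T − a_Na_T − a_T².
∂π/∂a_T = 252 − a_N − 2a_T = 0, so a_T = 126 − 0.5a_N.
At a_N = 17: a_T = 126 − 0.5·17 = 117.5.

117.5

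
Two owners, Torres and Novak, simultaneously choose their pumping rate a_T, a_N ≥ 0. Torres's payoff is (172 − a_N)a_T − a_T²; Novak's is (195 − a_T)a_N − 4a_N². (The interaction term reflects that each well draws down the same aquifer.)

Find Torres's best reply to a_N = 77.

47.5

Expanding Torres's payoff: 172a_T − a_Na_T − a_T².
∂π/∂a_T = 172 − a_N − 2a_T = 0, so a_T = 86 − 0.5a_N.
At a_N = 77: a_T = 86 − 0.5·77 = 47.5.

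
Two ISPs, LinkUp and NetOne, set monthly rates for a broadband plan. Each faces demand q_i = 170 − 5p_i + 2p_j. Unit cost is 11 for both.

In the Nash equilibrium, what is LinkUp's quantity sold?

LinkUp's profit: π = (p_{LinkUp} − 11)(170 − 5p_{LinkUp} + 2p_{NetOne}).
∂π/∂p_{LinkUp} = 225 − 10p_{LinkUp} + 2p_{NetOne} = 0 ⇒ p_{LinkUp} = 22.5 + 0.2p_{NetOne}.
By symmetry p_{NetOne} = p_{LinkUp}; substituting into the reaction function, 0.8p_{LinkUp} = 22.5 and p_{LinkUp} = 28.125.
q_{LinkUp} = 170 − 5·28.125 + 2·28.125 = 85.625.

85.625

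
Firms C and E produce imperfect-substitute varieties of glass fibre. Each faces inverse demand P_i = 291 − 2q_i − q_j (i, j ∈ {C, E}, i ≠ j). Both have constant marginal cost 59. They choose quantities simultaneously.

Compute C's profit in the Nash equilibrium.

4305.92

Firm C's profit: π = q_C(291 − 2q_C − q_E) − 59q_C.
∂π/∂q_C = 232 − 4q_C − q_E = 0 ⇒ q_C = 58 − 0.25q_E.
By symmetry q_E = q_C; substituting into the reaction function, 1.25q_C = 58 and q_C = 46.4.
P_C = 291 − 2·46.4 − 46.4 = 151.8.
Profit = (151.8 − 59)·46.4 = 4305.92.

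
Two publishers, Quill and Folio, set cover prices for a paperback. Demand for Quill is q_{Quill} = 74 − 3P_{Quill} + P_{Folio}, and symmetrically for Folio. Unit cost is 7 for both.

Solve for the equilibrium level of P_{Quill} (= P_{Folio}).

Quill's profit: π = (P_{Quill} − 7)(74 − 3P_{Quill} + P_{Folio}).
∂π/∂P_{Quill} = 95 − 6P_{Quill} + P_{Folio} = 0 ⇒ P_{Quill} = 95/6 + (1/6)P_{Folio}.
The game is symmetric, so in equilibrium P_{Folio} = P_{Quill}: the reaction function gives (5/6)P_{Quill} = 95/6, hence P_{Quill} = 19.

19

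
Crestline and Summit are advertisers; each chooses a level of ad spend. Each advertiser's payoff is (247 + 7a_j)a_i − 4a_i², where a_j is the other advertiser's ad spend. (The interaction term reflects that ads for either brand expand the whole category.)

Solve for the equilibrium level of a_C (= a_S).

247

Crestline's payoff is (247 + 7a_S)a_C − 4a_C².
∂π/∂a_C = 247 + 7a_S − 8a_C = 0, so a_C = 30.875 + 0.875a_S.
By symmetry a_S = a_C; substituting into the reaction function, 0.125a_C = 30.875 and a_C = 247.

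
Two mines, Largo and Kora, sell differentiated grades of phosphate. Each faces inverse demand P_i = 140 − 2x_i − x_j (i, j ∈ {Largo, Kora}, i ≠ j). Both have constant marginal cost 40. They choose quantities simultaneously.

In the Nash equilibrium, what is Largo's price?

80

Mine Largo's profit: π = x_{Largo}(140 − 2x_{Largo} − x_{Kora}) − 40x_{Largo}.
∂π/∂x_{Largo} = 100 − 4x_{Largo} − x_{Kora} = 0 ⇒ x_{Largo} = 25 − 0.25x_{Kora}.
By symmetry x_{Kora} = x_{Largo}; substituting into the reaction function, 1.25x_{Largo} = 25 and x_{Largo} = 20.
P_{Largo} = 140 − 2·20 − 20 = 80.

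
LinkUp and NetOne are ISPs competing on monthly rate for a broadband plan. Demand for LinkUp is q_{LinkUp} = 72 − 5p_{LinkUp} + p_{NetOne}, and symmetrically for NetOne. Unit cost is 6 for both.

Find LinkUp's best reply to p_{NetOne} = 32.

13.4

LinkUp's profit: π = (p_{LinkUp} − 6)(72 − 5p_{LinkUp} + p_{NetOne}).
∂π/∂p_{LinkUp} = 102 − 10p_{LinkUp} + p_{NetOne} = 0 ⇒ p_{LinkUp} = 10.2 + 0.1p_{NetOne}.
At p_{NetOne} = 32: p_{LinkUp} = 10.2 + 0.1·32 = 13.4.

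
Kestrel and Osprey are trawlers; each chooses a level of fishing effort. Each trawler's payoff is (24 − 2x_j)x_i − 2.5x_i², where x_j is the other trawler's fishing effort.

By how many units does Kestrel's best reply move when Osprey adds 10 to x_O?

-4

Kestrel's payoff is (24 − 2x_O)x_K − 2.5x_K².
∂π/∂x_K = 24 − 2x_O − 5x_K = 0, so x_K = 4.8 − 0.4x_O.
The reaction-function slope is −0.4, so a 10-unit rise in x_O moves x_K by −0.4 × 10 = −4. Kestrel's best response falls — the actions are strategic substitutes.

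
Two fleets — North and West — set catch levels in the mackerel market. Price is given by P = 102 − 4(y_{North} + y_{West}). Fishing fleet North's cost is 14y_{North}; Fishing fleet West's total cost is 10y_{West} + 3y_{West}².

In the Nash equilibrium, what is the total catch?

13

Fishing fleet North's profit: π = y_{North}(102 − 4(y_{North} + y_{West})) − 14y_{North}.
∂π/∂y_{North} = 88 − 8y_{North} − 4y_{West} = 0, so y_{North} = 11 − 0.5y_{West}.
For West: ∂π/∂y_{West} = 92 − 14y_{West} − 4y_{North} = 0 ⇒ y_{West} = 46/7 − (2/7)y_{North}.
Solving the two reaction functions simultaneously: (1 − (−0.5)(−2/7))y_{North} = 11 − 0.5·(46/7), so (6/7)y_{North} = 54/7 and y_{North} = 9.
Then y_{West} = 46/7 − (2/7)·9 = 4.
Total catch: 9 + 4 = 13.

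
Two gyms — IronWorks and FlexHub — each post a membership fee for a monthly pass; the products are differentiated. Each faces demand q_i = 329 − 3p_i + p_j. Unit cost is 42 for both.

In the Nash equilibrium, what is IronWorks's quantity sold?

147

IronWorks's profit: π = (p_{IronWorks} − 42)(329 − 3p_{IronWorks} + p_{FlexHub}).
∂π/∂p_{IronWorks} = 455 − 6p_{IronWorks} + p_{FlexHub} = 0 ⇒ p_{IronWorks} = 455/6 + (1/6)p_{FlexHub}.
Setting p_{IronWorks} = p_{FlexHub} in the reaction function: p_{IronWorks} = 455/6 + (1/6)p_{IronWorks}, so p_{IronWorks} = (455/6) / (5/6) = 91.
q_{IronWorks} = 329 − 3·91 + 91 = 147.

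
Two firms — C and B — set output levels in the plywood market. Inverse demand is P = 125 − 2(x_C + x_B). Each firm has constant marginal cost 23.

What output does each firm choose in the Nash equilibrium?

17

Firm C's profit: π = x_C(125 − 2(x_C + x_B)) − 23x_C.
∂π/∂x_C = 102 − 4x_C − 2x_B = 0, so x_C = 25.5 − 0.5x_B.
Setting x_C = x_B in the reaction function: x_C = 25.5 − 0.5x_C, so x_C = 25.5 / 1.5 = 17.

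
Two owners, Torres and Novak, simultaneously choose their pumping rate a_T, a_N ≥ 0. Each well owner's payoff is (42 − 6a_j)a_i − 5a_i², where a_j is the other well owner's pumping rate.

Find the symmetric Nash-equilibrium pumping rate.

2.625

Torres's payoff is (42 − 6a_N)a_T − 5a_T².
∂π/∂a_T = 42 − 6a_N − 10a_T = 0, so a_T = 4.2 − 0.6a_N.
Setting a_T = a_N in the reaction function: a_T = 4.2 − 0.6a_T, so a_T = 4.2 / 1.6 = 2.625.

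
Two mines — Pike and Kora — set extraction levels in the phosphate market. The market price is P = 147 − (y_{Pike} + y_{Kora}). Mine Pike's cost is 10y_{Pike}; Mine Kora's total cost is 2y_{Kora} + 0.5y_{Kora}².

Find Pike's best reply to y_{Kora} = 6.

Mine Pike's profit: π = y_{Pike}(147 − (y_{Pike} + y_{Kora})) − 10y_{Pike}.
∂π/∂y_{Pike} = 137 − 2y_{Pike} − y_{Kora} = 0, so y_{Pike} = 68.5 − 0.5y_{Kora}.
At y_{Kora} = 6: y_{Pike} = 68.5 − 0.5·6 = 65.5.

65.5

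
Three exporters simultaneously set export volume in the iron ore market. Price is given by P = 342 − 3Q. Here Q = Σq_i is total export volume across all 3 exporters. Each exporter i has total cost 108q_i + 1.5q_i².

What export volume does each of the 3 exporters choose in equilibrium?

15.6

A representative exporter's profit is π_i = q_i(342 − 3Q) − 108q_i − 1.5q_i², with Q = q_i + Σ_{j≠i} q_j.
First-order condition: 234 − 9q_i − 3Σ_{j≠i} q_j = 0.
With identical exporters, set every q_j = q: then 234 − 9q − 6q = 0, i.e. q = 234/15 = 15.6.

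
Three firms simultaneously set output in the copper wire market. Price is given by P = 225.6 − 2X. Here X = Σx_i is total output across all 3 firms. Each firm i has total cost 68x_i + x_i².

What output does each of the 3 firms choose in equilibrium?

A representative firm's profit is π_i = x_i(225.6 − 2X) − 68x_i − x_i², with X = x_i + Σ_{j≠i} x_j.
First-order condition: 157.6 − 6x_i − 2Σ_{j≠i} x_j = 0.
In a symmetric equilibrium every firm chooses the same x, so Σ_{j≠i} x_j = 2x. The condition becomes 157.6 − 10x = 0, giving x = 157.6/10 = 15.76.

15.76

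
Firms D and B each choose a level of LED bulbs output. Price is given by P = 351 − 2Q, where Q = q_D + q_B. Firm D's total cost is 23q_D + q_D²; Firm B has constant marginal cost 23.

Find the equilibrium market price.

Firm D's profit: π = q_D(351 − 2(q_D + q_B)) − 23q_D − q_D².
∂π/∂q_D = 328 − 6q_D − 2q_B = 0, so q_D = 164/3 − (1/3)q_B.
For B: ∂π/∂q_B = 328 − 4q_B − 2q_D = 0 ⇒ q_B = 82 − 0.5q_D.
Substituting the second reaction function into the first: q_D = 164/3 − (1/3)(82 − 0.5q_D), which gives (5/6)q_D = 82/3 ⇒ q_D = 32.8.
Then q_B = 82 − 0.5·32.8 = 65.6.
Equilibrium price: P = 351 − 2·98.4 = 154.2.

154.2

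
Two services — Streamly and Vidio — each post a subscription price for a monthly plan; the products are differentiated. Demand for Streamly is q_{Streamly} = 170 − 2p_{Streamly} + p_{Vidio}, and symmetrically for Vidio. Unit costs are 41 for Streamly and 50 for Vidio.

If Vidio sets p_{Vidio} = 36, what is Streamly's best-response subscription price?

72

Streamly's profit: π = (p_{Streamly} − 41)(170 − 2p_{Streamly} + p_{Vidio}).
∂π/∂p_{Streamly} = 252 − 4p_{Streamly} + p_{Vidio} = 0 ⇒ p_{Streamly} = 63 + 0.25p_{Vidio}.
At p_{Vidio} = 36: p_{Streamly} = 63 + 0.25·36 = 72.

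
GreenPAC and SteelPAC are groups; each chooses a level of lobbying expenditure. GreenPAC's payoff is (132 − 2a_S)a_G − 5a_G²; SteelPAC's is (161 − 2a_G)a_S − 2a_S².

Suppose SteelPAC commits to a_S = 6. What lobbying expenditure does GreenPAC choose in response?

Expanding GreenPAC's payoff: 132a_G − 2a_Sa_G − 5a_G².
∂π/∂a_G = 132 − 2a_S − 10a_G = 0, so a_G = 13.2 − 0.2a_S.
At a_S = 6: a_G = 13.2 − 0.2·6 = 12.

12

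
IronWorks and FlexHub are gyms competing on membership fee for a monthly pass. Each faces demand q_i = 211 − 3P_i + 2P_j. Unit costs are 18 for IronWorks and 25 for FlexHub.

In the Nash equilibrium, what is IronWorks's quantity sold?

IronWorks's profit: π = (P_{IronWorks} − 18)(211 − 3P_{IronWorks} + 2P_{FlexHub}).
∂π/∂P_{IronWorks} = 265 − 6P_{IronWorks} + 2P_{FlexHub} = 0 ⇒ P_{IronWorks} = 265/6 + (1/3)P_{FlexHub}.
Similarly P_{FlexHub} = 143/3 + (1/3)P_{IronWorks}.
Plugging P_{FlexHub} into IronWorks's best response: P_{IronWorks} = 265/6 + (1/3)(143/3 + (1/3)P_{IronWorks}) ⇒ (8/9)P_{IronWorks} = 1081/18, so P_{IronWorks} = 67.5625.
Then P_{FlexHub} = 143/3 + (1/3)·67.5625 = 70.1875.
q_{IronWorks} = 211 − 3·67.5625 + 2·70.1875 = 148.6875.

148.6875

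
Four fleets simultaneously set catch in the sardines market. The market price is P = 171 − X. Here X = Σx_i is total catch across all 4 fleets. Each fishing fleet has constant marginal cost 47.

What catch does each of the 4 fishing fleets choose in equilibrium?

24.8

A representative fishing fleet's profit is π_i = x_i(171 − X) − 47x_i, with X = x_i + Σ_{j≠i} x_j.
First-order condition: 124 − 2x_i − Σ_{j≠i} x_j = 0.
In a symmetric equilibrium every fishing fleet chooses the same x, so Σ_{j≠i} x_j = 3x. The condition becomes 124 − 5x = 0, giving x = 124/5 = 24.8.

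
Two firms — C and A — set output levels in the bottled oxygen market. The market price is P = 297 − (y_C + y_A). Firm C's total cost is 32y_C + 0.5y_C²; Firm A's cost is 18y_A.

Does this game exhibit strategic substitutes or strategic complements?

Firm C's profit: π = y_C(297 − (y_C + y_A)) − 32y_C − 0.5y_C².
∂π/∂y_C = 265 − 3y_C − y_A = 0, so y_C = 265/3 − (1/3)y_A.
The best-response slope dy_C/dy_A = −1/3 < 0: the reaction function is downward-sloping, so the choices are strategic substitutes.

strategic substitutes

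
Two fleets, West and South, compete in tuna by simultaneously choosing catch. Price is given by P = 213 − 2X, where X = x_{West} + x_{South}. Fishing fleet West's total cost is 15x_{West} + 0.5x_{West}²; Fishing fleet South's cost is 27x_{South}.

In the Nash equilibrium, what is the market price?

Fishing fleet West's profit: π = x_{West}(213 − 2(x_{West} + x_{South})) − 15x_{West} − 0.5x_{West}².
∂π/∂x_{West} = 198 − 5x_{West} − 2x_{South} = 0, so x_{West} = 39.6 − 0.4x_{South}.
For South: ∂π/∂x_{South} = 186 − 4x_{South} − 2x_{West} = 0 ⇒ x_{South} = 46.5 − 0.5x_{West}.
Solving the two reaction functions simultaneously: (1 − (−0.4)(−0.5))x_{West} = 39.6 − 0.4·46.5, so 0.8x_{West} = 21 and x_{West} = 26.25.
Then x_{South} = 46.5 − 0.5·26.25 = 33.375.
Equilibrium price: P = 213 − 2·59.625 = 93.75.

93.75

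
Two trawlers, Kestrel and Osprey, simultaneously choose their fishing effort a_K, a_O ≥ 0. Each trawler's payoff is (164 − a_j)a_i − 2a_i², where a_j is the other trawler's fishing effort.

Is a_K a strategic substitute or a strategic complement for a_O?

strategic substitutes

Kestrel's payoff is (164 − a_O)a_K − 2a_K².
∂π/∂a_K = 164 − a_O − 4a_K = 0, so a_K = 41 − 0.25a_O.
The best-response slope da_K/da_O = −0.25 < 0: the reaction function is downward-sloping, so the choices are strategic substitutes.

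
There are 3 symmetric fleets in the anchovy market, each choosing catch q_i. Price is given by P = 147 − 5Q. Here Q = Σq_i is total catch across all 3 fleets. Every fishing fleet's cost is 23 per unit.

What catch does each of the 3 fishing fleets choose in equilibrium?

A representative fishing fleet's profit is π_i = q_i(147 − 5Q) − 23q_i, with Q = q_i + Σ_{j≠i} q_j.
First-order condition: 124 − 10q_i − 5Σ_{j≠i} q_j = 0.
In a symmetric equilibrium every fishing fleet chooses the same q, so Σ_{j≠i} q_j = 2q. The condition becomes 124 − 20q = 0, giving q = 124/20 = 6.2.

6.2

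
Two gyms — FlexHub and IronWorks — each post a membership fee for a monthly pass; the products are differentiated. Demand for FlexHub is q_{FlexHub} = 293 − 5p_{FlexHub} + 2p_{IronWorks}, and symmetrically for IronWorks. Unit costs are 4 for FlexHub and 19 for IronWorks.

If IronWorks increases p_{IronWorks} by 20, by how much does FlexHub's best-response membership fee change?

FlexHub's profit: π = (p_{FlexHub} − 4)(293 − 5p_{FlexHub} + 2p_{IronWorks}).
∂π/∂p_{FlexHub} = 313 − 10p_{FlexHub} + 2p_{IronWorks} = 0 ⇒ p_{FlexHub} = 31.3 + 0.2p_{IronWorks}.
The reaction-function slope is 0.2, so a 20-unit rise in p_{IronWorks} moves p_{FlexHub} by 0.2 × 20 = 4. FlexHub's best response rises — the actions are strategic complements.

4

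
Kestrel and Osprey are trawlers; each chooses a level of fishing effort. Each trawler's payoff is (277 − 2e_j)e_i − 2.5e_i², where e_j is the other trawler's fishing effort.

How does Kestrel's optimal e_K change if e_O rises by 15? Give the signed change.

Kestrel's payoff is (277 − 2e_O)e_K − 2.5e_K².
∂π/∂e_K = 277 − 2e_O − 5e_K = 0, so e_K = 55.4 − 0.4e_O.
The reaction-function slope is −0.4, so a 15-unit rise in e_O moves e_K by −0.4 × 15 = −6. Kestrel's best response falls — the actions are strategic substitutes.

-6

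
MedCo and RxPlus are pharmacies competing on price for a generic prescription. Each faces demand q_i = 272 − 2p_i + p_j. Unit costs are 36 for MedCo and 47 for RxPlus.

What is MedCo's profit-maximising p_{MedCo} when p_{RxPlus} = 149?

MedCo's profit: π = (p_{MedCo} − 36)(272 − 2p_{MedCo} + p_{RxPlus}).
∂π/∂p_{MedCo} = 344 − 4p_{MedCo} + p_{RxPlus} = 0 ⇒ p_{MedCo} = 86 + 0.25p_{RxPlus}.
At p_{RxPlus} = 149: p_{MedCo} = 86 + 0.25·149 = 123.25.

123.25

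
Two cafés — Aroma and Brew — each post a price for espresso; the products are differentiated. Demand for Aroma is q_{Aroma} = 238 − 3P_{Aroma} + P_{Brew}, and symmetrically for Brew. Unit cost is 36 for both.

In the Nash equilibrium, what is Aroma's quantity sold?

Aroma's profit: π = (P_{Aroma} − 36)(238 − 3P_{Aroma} + P_{Brew}).
∂π/∂P_{Aroma} = 346 − 6P_{Aroma} + P_{Brew} = 0 ⇒ P_{Aroma} = 173/3 + (1/6)P_{Brew}.
Setting P_{Aroma} = P_{Brew} in the reaction function: P_{Aroma} = 173/3 + (1/6)P_{Aroma}, so P_{Aroma} = (173/3) / (5/6) = 69.2.
q_{Aroma} = 238 − 3·69.2 + 69.2 = 99.6.

99.6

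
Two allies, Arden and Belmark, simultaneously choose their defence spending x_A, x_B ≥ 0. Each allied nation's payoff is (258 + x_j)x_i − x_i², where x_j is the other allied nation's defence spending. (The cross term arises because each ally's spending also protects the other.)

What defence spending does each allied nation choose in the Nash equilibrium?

258

Arden's payoff is (258 + x_B)x_A − x_A².
∂π/∂x_A = 258 + x_B − 2x_A = 0, so x_A = 129 + 0.5x_B.
Setting x_A = x_B in the reaction function: x_A = 129 + 0.5x_A, so x_A = 129 / 0.5 = 258.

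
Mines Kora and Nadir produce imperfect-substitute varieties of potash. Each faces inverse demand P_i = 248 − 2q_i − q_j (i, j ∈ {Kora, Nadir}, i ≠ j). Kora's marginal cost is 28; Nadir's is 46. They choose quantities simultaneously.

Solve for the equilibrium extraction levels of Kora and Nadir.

Mine Kora's profit: π = q_{Kora}(248 − 2q_{Kora} − q_{Nadir}) − 28q_{Kora}.
∂π/∂q_{Kora} = 220 − 4q_{Kora} − q_{Nadir} = 0 ⇒ q_{Kora} = 55 − 0.25q_{Nadir}.
Similarly q_{Nadir} = 50.5 − 0.25q_{Kora}.
Plugging q_{Nadir} into Kora's best response: q_{Kora} = 55 − 0.25(50.5 − 0.25q_{Kora}) ⇒ 0.9375q_{Kora} = 42.375, so q_{Kora} = 45.2.
Then q_{Nadir} = 50.5 − 0.25·45.2 = 39.2.

45.2, 39.2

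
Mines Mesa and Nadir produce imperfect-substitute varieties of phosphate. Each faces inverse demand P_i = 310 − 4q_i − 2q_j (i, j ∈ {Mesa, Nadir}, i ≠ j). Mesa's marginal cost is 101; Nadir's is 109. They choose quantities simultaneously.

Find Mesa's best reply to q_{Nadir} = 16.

Mine Mesa's profit: π = q_{Mesa}(310 − 4q_{Mesa} − 2q_{Nadir}) − 101q_{Mesa}.
∂π/∂q_{Mesa} = 209 − 8q_{Mesa} − 2q_{Nadir} = 0 ⇒ q_{Mesa} = 26.125 − 0.25q_{Nadir}.
At q_{Nadir} = 16: q_{Mesa} = 26.125 − 0.25·16 = 22.125.

22.125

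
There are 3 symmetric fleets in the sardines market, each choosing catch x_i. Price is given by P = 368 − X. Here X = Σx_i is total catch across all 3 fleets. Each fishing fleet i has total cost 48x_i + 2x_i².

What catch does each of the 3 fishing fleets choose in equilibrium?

A representative fishing fleet's profit is π_i = x_i(368 − X) − 48x_i − 2x_i², with X = x_i + Σ_{j≠i} x_j.
First-order condition: 320 − 6x_i − Σ_{j≠i} x_j = 0.
Imposing symmetry (x_j = x for all j) turns Σ_{j≠i} x_j into 2x, so 320 = 8x and x = 40.

40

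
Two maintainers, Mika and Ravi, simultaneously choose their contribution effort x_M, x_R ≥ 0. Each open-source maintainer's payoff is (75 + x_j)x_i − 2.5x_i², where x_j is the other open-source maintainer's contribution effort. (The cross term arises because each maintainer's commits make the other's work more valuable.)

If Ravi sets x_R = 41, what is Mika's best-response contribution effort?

Mika's payoff is (75 + x_R)x_M − 2.5x_M².
∂π/∂x_M = 75 + x_R − 5x_M = 0, so x_M = 15 + 0.2x_R.
At x_R = 41: x_M = 15 + 0.2·41 = 23.2.

23.2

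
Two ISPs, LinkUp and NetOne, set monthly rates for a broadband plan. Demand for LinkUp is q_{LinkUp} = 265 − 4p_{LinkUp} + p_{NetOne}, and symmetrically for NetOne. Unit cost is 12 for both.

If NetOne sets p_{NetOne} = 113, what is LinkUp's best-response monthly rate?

53.25

LinkUp's profit: π = (p_{LinkUp} − 12)(265 − 4p_{LinkUp} + p_{NetOne}).
∂π/∂p_{LinkUp} = 313 − 8p_{LinkUp} + p_{NetOne} = 0 ⇒ p_{LinkUp} = 39.125 + 0.125p_{NetOne}.
At p_{NetOne} = 113: p_{LinkUp} = 39.125 + 0.125·113 = 53.25.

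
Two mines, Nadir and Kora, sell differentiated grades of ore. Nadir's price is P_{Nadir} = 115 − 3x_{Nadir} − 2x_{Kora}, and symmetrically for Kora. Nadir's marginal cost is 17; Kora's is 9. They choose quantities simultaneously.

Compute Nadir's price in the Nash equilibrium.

Mine Nadir's profit: π = x_{Nadir}(115 − 3x_{Nadir} − 2x_{Kora}) − 17x_{Nadir}.
∂π/∂x_{Nadir} = 98 − 6x_{Nadir} − 2x_{Kora} = 0 ⇒ x_{Nadir} = 49/3 − (1/3)x_{Kora}.
Similarly x_{Kora} = 53/3 − (1/3)x_{Nadir}.
Substituting the second reaction function into the first: x_{Nadir} = 49/3 − (1/3)(53/3 − (1/3)x_{Nadir}), which gives (8/9)x_{Nadir} = 94/9 ⇒ x_{Nadir} = 11.75.
Then x_{Kora} = 53/3 − (1/3)·11.75 = 13.75.
P_{Nadir} = 115 − 3·11.75 − 2·13.75 = 52.25.

52.25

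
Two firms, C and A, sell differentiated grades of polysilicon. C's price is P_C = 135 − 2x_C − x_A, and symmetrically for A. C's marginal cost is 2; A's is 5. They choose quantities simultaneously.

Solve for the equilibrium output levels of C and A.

26.8, 25.8

Firm C's profit: π = x_C(135 − 2x_C − x_A) − 2x_C.
∂π/∂x_C = 133 − 4x_C − x_A = 0 ⇒ x_C = 33.25 − 0.25x_A.
Similarly x_A = 32.5 − 0.25x_C.
Plugging x_A into C's best response: x_C = 33.25 − 0.25(32.5 − 0.25x_C) ⇒ 0.9375x_C = 25.125, so x_C = 26.8.
Then x_A = 32.5 − 0.25·26.8 = 25.8.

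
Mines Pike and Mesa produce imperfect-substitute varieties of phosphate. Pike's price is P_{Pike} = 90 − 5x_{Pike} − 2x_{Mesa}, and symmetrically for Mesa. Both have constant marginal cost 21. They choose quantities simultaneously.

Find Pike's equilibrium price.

49.75

Mine Pike's profit: π = x_{Pike}(90 − 5x_{Pike} − 2x_{Mesa}) − 21x_{Pike}.
∂π/∂x_{Pike} = 69 − 10x_{Pike} − 2x_{Mesa} = 0 ⇒ x_{Pike} = 6.9 − 0.2x_{Mesa}.
Setting x_{Pike} = x_{Mesa} in the reaction function: x_{Pike} = 6.9 − 0.2x_{Pike}, so x_{Pike} = 6.9 / 1.2 = 5.75.
P_{Pike} = 90 − 5·5.75 − 2·5.75 = 49.75.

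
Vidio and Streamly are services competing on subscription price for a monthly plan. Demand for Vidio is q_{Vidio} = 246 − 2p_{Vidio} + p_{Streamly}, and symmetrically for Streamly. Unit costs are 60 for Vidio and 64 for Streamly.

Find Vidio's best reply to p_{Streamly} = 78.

Vidio's profit: π = (p_{Vidio} − 60)(246 − 2p_{Vidio} + p_{Streamly}).
∂π/∂p_{Vidio} = 366 − 4p_{Vidio} + p_{Streamly} = 0 ⇒ p_{Vidio} = 91.5 + 0.25p_{Streamly}.
At p_{Streamly} = 78: p_{Vidio} = 91.5 + 0.25·78 = 111.

111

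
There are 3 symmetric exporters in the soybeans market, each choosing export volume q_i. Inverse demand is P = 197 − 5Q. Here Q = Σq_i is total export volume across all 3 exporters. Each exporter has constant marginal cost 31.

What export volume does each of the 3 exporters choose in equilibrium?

8.3

A representative exporter's profit is π_i = q_i(197 − 5Q) − 31q_i, with Q = q_i + Σ_{j≠i} q_j.
First-order condition: 166 − 10q_i − 5Σ_{j≠i} q_j = 0.
In a symmetric equilibrium every exporter chooses the same q, so Σ_{j≠i} q_j = 2q. The condition becomes 166 − 20q = 0, giving q = 166/20 = 8.3.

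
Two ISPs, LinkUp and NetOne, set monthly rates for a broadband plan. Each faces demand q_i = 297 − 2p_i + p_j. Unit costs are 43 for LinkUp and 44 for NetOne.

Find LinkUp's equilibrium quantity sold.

169.6

LinkUp's profit: π = (p_{LinkUp} − 43)(297 − 2p_{LinkUp} + p_{NetOne}).
∂π/∂p_{LinkUp} = 383 − 4p_{LinkUp} + p_{NetOne} = 0 ⇒ p_{LinkUp} = 95.75 + 0.25p_{NetOne}.
Similarly p_{NetOne} = 96.25 + 0.25p_{LinkUp}.
Solving the two reaction functions simultaneously: (1 − (0.25)(0.25))p_{LinkUp} = 95.75 + 0.25·96.25, so 0.9375p_{LinkUp} = 119.8125 and p_{LinkUp} = 127.8.
Then p_{NetOne} = 96.25 + 0.25·127.8 = 128.2.
q_{LinkUp} = 297 − 2·127.8 + 128.2 = 169.6.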